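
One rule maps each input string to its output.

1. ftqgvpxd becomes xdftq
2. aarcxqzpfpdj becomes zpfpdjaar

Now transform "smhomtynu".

The transformation: move the first 3 characters to the end (rotate left by 3), then delete the first 3 characters.
Starting from "smhomtynu": after the first operation, "omtynusmh"; after the second, "ynusmh".

ynusmh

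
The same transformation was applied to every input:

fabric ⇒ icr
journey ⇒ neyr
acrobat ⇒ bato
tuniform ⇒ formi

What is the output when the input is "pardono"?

Rule — delete the first 3 characters, then move the first character to the end.
Starting from "pardono": after the first operation, "dono"; after the second, "onod".

onod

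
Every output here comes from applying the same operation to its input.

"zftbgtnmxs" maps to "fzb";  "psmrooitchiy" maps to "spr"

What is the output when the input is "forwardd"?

ofw

The transformation: swap each adjacent pair of characters (1↔2, 3↔4, ...), then keep only the first 3 characters.
On "forwardd": the first step gives "ofwrradd", and the second then gives "ofw".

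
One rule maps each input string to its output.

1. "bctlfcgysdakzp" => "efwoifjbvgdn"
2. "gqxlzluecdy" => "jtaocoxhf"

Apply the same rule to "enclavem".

hqfody

The pattern: delete the last 2 characters, then shift every letter 3 places forward in the alphabet (wrapping around).
Working it through for "enclavem": intermediate "enclav", final "hqfody".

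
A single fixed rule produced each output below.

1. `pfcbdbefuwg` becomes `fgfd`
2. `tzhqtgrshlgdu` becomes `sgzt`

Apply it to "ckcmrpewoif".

Rule — keep one character in every 3, starting at position 2 (positions 2nd, 5th, 8th, ...), then move the first 2 characters to the end (rotate left by 2).
"ckcmrpewoif" → "wfkr".

wfkr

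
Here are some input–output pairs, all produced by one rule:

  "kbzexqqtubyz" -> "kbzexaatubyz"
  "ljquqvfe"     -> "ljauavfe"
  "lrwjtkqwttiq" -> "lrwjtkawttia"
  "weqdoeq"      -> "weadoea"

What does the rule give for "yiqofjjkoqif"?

yiaofjjkoaif

Each output is the input with this applied: replace every "q" with "a".
"yiqofjjkoqif" → "yiaofjjkoaif".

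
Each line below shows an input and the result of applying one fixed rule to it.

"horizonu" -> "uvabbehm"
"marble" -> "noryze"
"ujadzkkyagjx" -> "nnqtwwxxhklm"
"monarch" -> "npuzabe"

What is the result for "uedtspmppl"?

qryzcccfgh

What's happening: sort the characters into alphabetical order, then shift every letter 13 places forward in the alphabet (wrapping around) — i.e. ROT13.
On "uedtspmppl": the first step gives "delmpppstu", and the second then gives "qryzcccfgh".
(Check on "monarch": → "achmnor" → "npuzabe" ✓)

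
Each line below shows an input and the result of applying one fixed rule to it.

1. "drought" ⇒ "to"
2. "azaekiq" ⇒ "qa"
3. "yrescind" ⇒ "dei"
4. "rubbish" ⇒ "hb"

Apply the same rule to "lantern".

The pattern: move the last 2 characters to the front (rotate right by 2), then keep one character in every 3, starting at position 2 (positions 2nd, 5th, 8th, ...).
Starting from "lantern": after the first operation, "rnlante"; after the second, "nn".

nn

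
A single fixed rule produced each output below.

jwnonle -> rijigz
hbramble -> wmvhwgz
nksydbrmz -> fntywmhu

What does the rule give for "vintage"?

Each output is the input with this applied: shift every letter 5 places backward in the alphabet (wrapping around), then delete the first character.
For "vintage" the result is "diovbz".
(Check on "jwnonle": → "erijigz" → "rijigz" ✓)

diovbz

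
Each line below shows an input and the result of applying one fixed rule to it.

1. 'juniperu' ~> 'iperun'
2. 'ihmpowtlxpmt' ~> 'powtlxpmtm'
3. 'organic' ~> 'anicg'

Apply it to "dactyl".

Looking at the pairs, the operation is to delete the first 2 characters, then move the first character to the end.
Working it through for "dactyl": intermediate "ctyl", final "tylc".

tylc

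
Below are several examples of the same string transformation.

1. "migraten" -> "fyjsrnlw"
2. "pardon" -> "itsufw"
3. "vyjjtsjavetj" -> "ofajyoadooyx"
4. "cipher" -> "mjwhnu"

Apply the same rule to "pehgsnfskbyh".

The transformation: swap the front and back halves of the string, then shift every letter 5 places forward in the alphabet (wrapping around).
Applying both steps to "pehgsnfskbyh": "fskbyhpehgsn", then "kxpgdmujmlxs".

kxpgdmujmlxs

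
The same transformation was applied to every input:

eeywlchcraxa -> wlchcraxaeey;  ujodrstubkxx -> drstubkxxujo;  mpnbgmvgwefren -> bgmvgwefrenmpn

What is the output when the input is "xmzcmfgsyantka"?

cmfgsyantkaxmz

The transformation: move the first 3 characters to the end (rotate left by 3).
For "xmzcmfgsyantka" the result is "cmfgsyantkaxmz".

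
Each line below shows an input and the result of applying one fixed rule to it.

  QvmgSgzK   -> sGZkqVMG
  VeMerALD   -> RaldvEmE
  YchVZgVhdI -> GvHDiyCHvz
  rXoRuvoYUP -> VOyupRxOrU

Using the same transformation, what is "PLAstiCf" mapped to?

TIcFplaS

The pattern: flip the case of every letter, then swap the front and back halves of the string.
Starting from "PLAstiCf": after the first operation, "plaSTIcF"; after the second, "TIcFplaS".
(Check on "QvmgSgzK": → "qVMGsGZk" → "sGZkqVMG" ✓)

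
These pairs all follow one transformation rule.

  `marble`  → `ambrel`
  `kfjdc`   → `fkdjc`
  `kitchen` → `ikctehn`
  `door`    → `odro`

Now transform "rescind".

ercsnid

The pattern: swap each adjacent pair of characters (1↔2, 3↔4, ...).
So "rescind" becomes "ercsnid".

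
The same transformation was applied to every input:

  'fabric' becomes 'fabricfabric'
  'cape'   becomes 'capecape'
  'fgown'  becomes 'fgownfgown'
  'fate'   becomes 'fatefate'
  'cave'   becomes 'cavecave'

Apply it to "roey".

roeyroey

What's happening: write the whole string twice.
For "roey" the result is "roeyroey".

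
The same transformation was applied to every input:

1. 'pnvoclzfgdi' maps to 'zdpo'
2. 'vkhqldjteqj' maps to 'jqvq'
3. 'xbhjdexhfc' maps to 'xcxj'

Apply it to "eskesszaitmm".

In each case the input is transformed by: keep one character in every 3, starting at position 1 (positions 1st, 4th, 7th, ...), then move the first 2 characters to the end (rotate left by 2).
Working it through for "eskesszaitmm": intermediate "eezt", final "ztee".
(Check on "vkhqldjteqj": → "vqjq" → "jqvq" ✓)

ztee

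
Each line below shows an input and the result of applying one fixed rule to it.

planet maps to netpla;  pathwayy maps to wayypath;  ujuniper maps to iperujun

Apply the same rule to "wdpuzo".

uzowdp

The rule is to swap the front and back halves of the string.
"wdpuzo" → "uzowdp".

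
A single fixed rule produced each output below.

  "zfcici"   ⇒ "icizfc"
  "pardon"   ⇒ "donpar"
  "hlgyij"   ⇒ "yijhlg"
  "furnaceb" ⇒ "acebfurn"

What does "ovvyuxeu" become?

uxeuovvy

Looking at the pairs, the operation is to swap the front and back halves of the string.
Doing the same to "ovvyuxeu": "uxeuovvy".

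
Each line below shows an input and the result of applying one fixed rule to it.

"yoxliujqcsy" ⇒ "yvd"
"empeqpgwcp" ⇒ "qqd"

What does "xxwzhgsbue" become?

Rule — shift every letter 1 place forward in the alphabet (wrapping around), then keep one character in every 3, starting at position 3 (positions 3rd, 6th, 9th, ...).
Starting from "xxwzhgsbue": after the first operation, "yyxaihtcvf"; after the second, "xhv".

xhv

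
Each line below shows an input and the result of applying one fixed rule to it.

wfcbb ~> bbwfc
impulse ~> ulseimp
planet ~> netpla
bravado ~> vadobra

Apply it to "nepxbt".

In each case the input is transformed by: move the first 3 characters to the end (rotate left by 3).
Applying that to "nepxbt" gives "xbtnep".

xbtnep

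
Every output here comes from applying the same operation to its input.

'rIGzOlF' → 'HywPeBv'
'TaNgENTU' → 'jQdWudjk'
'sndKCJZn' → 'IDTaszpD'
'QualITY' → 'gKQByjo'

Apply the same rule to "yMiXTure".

Looking at the pairs, the operation is to shift every letter 10 places backward in the alphabet (wrapping around), then flip the case of every letter.
Starting from "yMiXTure": after the first operation, "oCyNJkhu"; after the second, "OcYnjKHU".

OcYnjKHU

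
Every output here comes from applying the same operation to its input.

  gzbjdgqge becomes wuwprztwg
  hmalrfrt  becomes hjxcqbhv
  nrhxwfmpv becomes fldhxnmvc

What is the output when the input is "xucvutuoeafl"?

In each case the input is transformed by: shift every letter 10 places backward in the alphabet (wrapping around), then move the last 2 characters to the front (rotate right by 2).
"xucvutuoeafl" → "nkslkjkeuqvb" → "vbnkslkjkeuq".
(Check on "hmalrfrt": → "xcqbhvhj" → "hjxcqbhv" ✓)

vbnkslkjkeuq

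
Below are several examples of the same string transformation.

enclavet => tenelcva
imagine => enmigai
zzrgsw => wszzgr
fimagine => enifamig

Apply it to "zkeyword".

drkzyeow

The transformation: move the last 2 characters to the front (rotate right by 2), then swap each adjacent pair of characters (1↔2, 3↔4, ...).
On "zkeyword" that produces "drkzyeow".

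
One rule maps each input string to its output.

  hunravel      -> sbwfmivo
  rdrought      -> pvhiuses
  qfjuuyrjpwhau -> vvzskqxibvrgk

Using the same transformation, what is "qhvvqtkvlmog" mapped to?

wrulwmnphriw

The transformation: shift every letter 1 place forward in the alphabet (wrapping around), then move the first 3 characters to the end (rotate left by 3).
On "qhvvqtkvlmog": the first step gives "riwwrulwmnph", and the second then gives "wrulwmnphriw".
(Check on "qfjuuyrjpwhau": → "rgkvvzskqxibv" → "vvzskqxibvrgk" ✓)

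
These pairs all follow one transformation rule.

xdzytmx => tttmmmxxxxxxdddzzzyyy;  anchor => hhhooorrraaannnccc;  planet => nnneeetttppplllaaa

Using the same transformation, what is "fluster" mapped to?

Each output is the input with this applied: move the last 3 characters to the front (rotate right by 3), then repeat every character 3 times.
Applying both steps to "fluster": "terflus", then "ttteeerrrfffllluuusss".

ttteeerrrfffllluuusss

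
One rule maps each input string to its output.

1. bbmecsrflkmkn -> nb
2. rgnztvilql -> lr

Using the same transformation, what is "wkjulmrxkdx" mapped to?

xw

In each case the input is transformed by: move the first character to the end, then keep only the last 2 characters.
Starting from "wkjulmrxkdx": after the first operation, "kjulmrxkdxw"; after the second, "xw".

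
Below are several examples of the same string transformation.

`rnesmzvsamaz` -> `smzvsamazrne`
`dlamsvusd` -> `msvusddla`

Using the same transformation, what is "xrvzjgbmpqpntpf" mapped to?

zjgbmpqpntpfxrv

The transformation: move the first 3 characters to the end (rotate left by 3).
Doing the same to "xrvzjgbmpqpntpf": "zjgbmpqpntpfxrv".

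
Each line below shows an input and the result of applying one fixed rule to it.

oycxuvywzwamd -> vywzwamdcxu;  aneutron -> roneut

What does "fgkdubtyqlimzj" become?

What's happening: delete the first 2 characters, then move the first 3 characters to the end (rotate left by 3).
On "fgkdubtyqlimzj" that produces "btyqlimzjkdu".

btyqlimzjkdu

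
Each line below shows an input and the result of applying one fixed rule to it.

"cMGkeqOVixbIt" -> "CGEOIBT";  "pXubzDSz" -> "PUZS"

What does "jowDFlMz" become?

JWFM

The pattern: keep every other character starting from the first (positions 1st, 3rd, 5th, ...), then convert every letter to uppercase.
Working it through for "jowDFlMz": intermediate "jwFM", final "JWFM".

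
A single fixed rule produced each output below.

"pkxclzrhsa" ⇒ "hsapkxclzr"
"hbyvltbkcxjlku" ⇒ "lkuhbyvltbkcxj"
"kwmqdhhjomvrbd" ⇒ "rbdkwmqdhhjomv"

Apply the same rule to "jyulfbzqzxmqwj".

qwjjyulfbzqzxm

Each output is the input with this applied: move the last 3 characters to the front (rotate right by 3).
For "jyulfbzqzxmqwj" the result is "qwjjyulfbzqzxm".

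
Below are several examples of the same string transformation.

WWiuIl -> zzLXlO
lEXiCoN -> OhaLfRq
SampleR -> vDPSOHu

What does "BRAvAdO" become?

eudYdGr

Looking at the pairs, the operation is to shift every letter 3 places forward in the alphabet (wrapping around), then flip the case of every letter.
On "BRAvAdO": the first step gives "EUDyDgR", and the second then gives "eudYdGr".
(Check on "lEXiCoN": → "oHAlFrQ" → "OhaLfRq" ✓)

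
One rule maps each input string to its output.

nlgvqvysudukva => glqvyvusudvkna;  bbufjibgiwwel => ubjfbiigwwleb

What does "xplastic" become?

lpsaitxc

The pattern: move the first character to the end, then swap each adjacent pair of characters (1↔2, 3↔4, ...).
Doing the same to "xplastic": "lpsaitxc".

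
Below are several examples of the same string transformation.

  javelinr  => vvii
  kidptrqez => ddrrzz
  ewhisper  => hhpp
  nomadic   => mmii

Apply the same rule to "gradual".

In each case the input is transformed by: keep one character in every 3, starting at position 3 (positions 3rd, 6th, 9th, ...), then double every character.
On "gradual": the first step gives "aa", and the second then gives "aaaa".

aaaa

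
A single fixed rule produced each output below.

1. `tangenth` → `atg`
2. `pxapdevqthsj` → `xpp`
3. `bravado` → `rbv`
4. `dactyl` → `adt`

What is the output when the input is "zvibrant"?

In each case the input is transformed by: swap each adjacent pair of characters (1↔2, 3↔4, ...), then keep only the first 3 characters.
"zvibrant" → "vzbiartn" → "vzb".

vzb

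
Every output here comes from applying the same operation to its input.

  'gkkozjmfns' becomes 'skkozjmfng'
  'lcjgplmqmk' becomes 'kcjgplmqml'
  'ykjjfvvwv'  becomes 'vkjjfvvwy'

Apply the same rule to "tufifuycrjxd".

The rule is to swap the first and last characters.
On "tufifuycrjxd" that produces "dufifuycrjxt".

dufifuycrjxt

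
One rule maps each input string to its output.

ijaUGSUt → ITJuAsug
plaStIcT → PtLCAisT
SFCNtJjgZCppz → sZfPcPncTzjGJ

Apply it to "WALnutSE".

What's happening: take characters alternately from the front and the back (1st, last, 2nd, 2nd-last, ...), then flip the case of every letter.
Applying both steps to "WALnutSE": "WEASLtnu", then "weaslTNU".

weaslTNU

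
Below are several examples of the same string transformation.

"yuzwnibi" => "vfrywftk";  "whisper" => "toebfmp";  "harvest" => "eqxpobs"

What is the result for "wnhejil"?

tikfegb

Looking at the pairs, the operation is to take characters alternately from the front and the back (1st, last, 2nd, 2nd-last, ...), then shift every letter 3 places backward in the alphabet (wrapping around).
Working it through for "wnhejil": intermediate "wlnihje", final "tikfegb".
(Check on "harvest": → "htasrev" → "eqxpobs" ✓)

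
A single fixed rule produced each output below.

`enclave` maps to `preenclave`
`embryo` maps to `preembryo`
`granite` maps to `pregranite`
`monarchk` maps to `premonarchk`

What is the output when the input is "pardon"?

Rule — prepend "pre".
"pardon" → "prepardon".

prepardon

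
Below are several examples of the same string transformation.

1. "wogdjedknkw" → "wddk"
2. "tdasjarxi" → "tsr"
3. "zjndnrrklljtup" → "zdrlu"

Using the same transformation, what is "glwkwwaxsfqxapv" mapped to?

The pattern: keep one character in every 3, starting at position 1 (positions 1st, 4th, 7th, ...).
So "glwkwwaxsfqxapv" becomes "gkafa".

gkafa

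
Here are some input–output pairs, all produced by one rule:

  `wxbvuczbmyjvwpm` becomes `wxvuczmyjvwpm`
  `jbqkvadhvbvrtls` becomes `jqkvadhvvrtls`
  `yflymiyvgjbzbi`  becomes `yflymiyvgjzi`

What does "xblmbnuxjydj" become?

The pattern: remove every "b".
Applying that to "xblmbnuxjydj" gives "xlmnuxjydj".

xlmnuxjydj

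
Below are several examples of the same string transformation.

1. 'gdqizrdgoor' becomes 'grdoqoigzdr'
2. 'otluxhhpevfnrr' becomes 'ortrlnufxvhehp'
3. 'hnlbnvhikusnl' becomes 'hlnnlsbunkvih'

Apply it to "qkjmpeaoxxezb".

What's happening: take characters alternately from the front and the back (1st, last, 2nd, 2nd-last, ...).
Applying that to "qkjmpeaoxxezb" gives "qbkzjemxpxeoa".

qbkzjemxpxeoa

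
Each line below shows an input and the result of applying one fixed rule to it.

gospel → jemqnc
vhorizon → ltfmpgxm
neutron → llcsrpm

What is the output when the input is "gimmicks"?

Rule — move the last character to the front, then shift every letter 2 places backward in the alphabet (wrapping around).
For "gimmicks", step one produces "sgimmick"; step two turns that into "qegkkgai".
(Check on "neutron": → "nneutro" → "llcsrpm" ✓)

qegkkgai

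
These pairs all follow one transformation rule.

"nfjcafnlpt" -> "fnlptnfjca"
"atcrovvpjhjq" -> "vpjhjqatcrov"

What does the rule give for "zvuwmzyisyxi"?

yisyxizvuwmz

The transformation: swap the front and back halves of the string.
"zvuwmzyisyxi" → "yisyxizvuwmz".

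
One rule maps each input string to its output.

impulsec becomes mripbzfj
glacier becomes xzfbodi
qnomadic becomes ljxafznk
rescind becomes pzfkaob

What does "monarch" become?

kxozejl

In each case the input is transformed by: move the first 2 characters to the end (rotate left by 2), then shift every letter 3 places backward in the alphabet (wrapping around).
Working it through for "monarch": intermediate "narchmo", final "kxozejl".
(Check on "rescind": → "scindre" → "pzfkaob" ✓)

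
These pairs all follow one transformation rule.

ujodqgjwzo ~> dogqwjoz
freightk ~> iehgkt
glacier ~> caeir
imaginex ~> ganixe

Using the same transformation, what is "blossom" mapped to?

Rule — delete the first 2 characters, then swap each adjacent pair of characters (1↔2, 3↔4, ...).
Working it through for "blossom": intermediate "ossom", final "soosm".

soosm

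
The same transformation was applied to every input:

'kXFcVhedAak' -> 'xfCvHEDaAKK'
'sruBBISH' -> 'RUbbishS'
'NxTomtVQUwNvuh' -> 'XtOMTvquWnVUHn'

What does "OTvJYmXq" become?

tVjyMxQo

Rule — flip the case of every letter, then move the first character to the end.
Applying both steps to "OTvJYmXq": "otVjyMxQ", then "tVjyMxQo".
(Check on "kXFcVhedAak": → "KxfCvHEDaAK" → "xfCvHEDaAKK" ✓)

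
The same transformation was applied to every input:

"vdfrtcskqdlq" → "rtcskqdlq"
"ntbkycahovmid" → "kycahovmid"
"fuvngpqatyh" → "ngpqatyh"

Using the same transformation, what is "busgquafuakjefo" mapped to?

Rule — delete the first 3 characters.
On "busgquafuakjefo" that produces "gquafuakjefo".

gquafuakjefo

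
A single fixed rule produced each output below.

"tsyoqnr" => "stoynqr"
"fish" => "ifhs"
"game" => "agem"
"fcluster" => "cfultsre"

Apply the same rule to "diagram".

idgaarm

Rule — swap each adjacent pair of characters (1↔2, 3↔4, ...).
"diagram" → "idgaarm".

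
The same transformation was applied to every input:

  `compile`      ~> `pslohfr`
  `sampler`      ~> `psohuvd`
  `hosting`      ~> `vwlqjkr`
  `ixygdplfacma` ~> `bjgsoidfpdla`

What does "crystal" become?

bvwdofu

Rule — move the first 2 characters to the end (rotate left by 2), then shift every letter 3 places forward in the alphabet (wrapping around).
Working it through for "crystal": intermediate "ystalcr", final "bvwdofu".
(Check on "ixygdplfacma": → "ygdplfacmaix" → "bjgsoidfpdla" ✓)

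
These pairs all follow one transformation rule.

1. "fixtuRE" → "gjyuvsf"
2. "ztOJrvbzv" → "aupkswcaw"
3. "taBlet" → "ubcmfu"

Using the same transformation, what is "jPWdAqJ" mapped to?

Looking at the pairs, the operation is to shift every letter 1 place forward in the alphabet (wrapping around), then convert every letter to lowercase.
Working it through for "jPWdAqJ": intermediate "kQXeBrK", final "kqxebrk".

kqxebrk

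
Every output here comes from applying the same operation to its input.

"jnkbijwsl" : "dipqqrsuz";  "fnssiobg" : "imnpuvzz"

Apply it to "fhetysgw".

adflmnoz

What's happening: shift every letter 7 places forward in the alphabet (wrapping around), then sort the characters into alphabetical order.
Working it through for "fhetysgw": intermediate "molafznd", final "adflmnoz".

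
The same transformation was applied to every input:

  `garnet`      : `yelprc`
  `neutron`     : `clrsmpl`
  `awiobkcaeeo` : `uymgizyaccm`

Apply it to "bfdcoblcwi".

What's happening: swap each adjacent pair of characters (1↔2, 3↔4, ...), then shift every letter 2 places backward in the alphabet (wrapping around).
Applying that to "bfdcoblcwi" gives "dzabzmajgu".

dzabzmajgu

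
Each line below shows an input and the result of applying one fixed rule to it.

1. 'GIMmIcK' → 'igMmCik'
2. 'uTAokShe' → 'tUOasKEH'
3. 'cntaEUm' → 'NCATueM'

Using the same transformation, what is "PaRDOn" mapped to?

The transformation: swap each adjacent pair of characters (1↔2, 3↔4, ...), then flip the case of every letter.
For "PaRDOn", step one produces "aPDRnO"; step two turns that into "ApdrNo".
(Check on "cntaEUm": → "ncatUEm" → "NCATueM" ✓)

ApdrNo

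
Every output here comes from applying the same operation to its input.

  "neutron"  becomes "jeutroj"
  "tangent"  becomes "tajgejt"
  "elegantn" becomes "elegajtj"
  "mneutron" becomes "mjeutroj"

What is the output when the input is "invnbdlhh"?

ijvjbdlhh

The rule is to replace every "n" with "j".
"invnbdlhh" → "ijvjbdlhh".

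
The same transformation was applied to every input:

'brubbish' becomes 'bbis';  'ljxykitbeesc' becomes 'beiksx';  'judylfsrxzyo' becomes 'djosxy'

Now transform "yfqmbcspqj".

bfmqs

Each output is the input with this applied: sort the characters into alphabetical order, then keep every other character starting from the first (positions 1st, 3rd, 5th, ...).
"yfqmbcspqj" → "bcfjmpqqsy" → "bfmqs".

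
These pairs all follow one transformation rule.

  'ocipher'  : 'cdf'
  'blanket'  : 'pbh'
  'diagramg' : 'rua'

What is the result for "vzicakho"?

jqv

The pattern: shift every letter 12 places backward in the alphabet (wrapping around), then keep one character in every 3, starting at position 1 (positions 1st, 4th, 7th, ...).
For "vzicakho", step one produces "jnwqoyvc"; step two turns that into "jqv".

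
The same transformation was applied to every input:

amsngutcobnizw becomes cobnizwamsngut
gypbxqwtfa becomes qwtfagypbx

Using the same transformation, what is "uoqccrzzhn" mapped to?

rzzhnuoqcc

In each case the input is transformed by: swap the front and back halves of the string.
For "uoqccrzzhn" the result is "rzzhnuoqcc".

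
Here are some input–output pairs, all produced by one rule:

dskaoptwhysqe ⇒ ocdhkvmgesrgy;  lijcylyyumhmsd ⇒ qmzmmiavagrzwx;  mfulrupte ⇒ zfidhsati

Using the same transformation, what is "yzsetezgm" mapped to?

shsnuamng

What's happening: shift every letter 12 places backward in the alphabet (wrapping around), then move the first 3 characters to the end (rotate left by 3).
"yzsetezgm" → "mngshsnua" → "shsnuamng".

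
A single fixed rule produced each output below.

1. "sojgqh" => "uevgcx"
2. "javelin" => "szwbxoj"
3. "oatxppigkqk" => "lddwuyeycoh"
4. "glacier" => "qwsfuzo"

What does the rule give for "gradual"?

The rule is to move the first 3 characters to the end (rotate left by 3), then shift every letter 12 places backward in the alphabet (wrapping around).
Working it through for "gradual": intermediate "dualgra", final "riozufo".

riozufo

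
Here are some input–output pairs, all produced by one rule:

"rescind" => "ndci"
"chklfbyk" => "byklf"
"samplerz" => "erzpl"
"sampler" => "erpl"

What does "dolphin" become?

inph

Rule — delete the first 3 characters, then move the first 2 characters to the end (rotate left by 2).
For "dolphin", step one produces "phin"; step two turns that into "inph".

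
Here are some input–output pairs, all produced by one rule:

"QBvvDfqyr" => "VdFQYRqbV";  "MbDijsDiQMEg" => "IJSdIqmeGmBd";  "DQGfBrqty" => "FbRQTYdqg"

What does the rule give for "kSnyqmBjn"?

YQMbJNKsN

Looking at the pairs, the operation is to flip the case of every letter, then move the first 3 characters to the end (rotate left by 3).
On "kSnyqmBjn" that produces "YQMbJNKsN".
(Check on "DQGfBrqty": → "dqgFbRQTY" → "FbRQTYdqg" ✓)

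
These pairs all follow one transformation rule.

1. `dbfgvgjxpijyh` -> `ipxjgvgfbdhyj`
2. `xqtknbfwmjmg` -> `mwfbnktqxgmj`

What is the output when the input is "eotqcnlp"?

Each output is the input with this applied: reverse the string, then move the first 3 characters to the end (rotate left by 3).
"eotqcnlp" → "plncqtoe" → "cqtoepln".

cqtoepln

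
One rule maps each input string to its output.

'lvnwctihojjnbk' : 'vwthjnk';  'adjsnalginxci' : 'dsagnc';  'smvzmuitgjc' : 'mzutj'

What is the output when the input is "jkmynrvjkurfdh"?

kyrjufh

The rule is to keep every other character starting from the second (positions 2nd, 4th, 6th, ...).
For "jkmynrvjkurfdh" the result is "kyrjufh".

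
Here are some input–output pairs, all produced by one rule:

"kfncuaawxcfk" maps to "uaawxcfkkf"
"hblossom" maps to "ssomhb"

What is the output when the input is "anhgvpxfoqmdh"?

vpxfoqmdhan

Rule — move the first 2 characters to the end (rotate left by 2), then delete the first 2 characters.
Starting from "anhgvpxfoqmdh": after the first operation, "hgvpxfoqmdhan"; after the second, "vpxfoqmdhan".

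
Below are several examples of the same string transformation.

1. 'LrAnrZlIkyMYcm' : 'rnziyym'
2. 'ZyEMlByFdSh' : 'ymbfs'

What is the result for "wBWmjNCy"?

bmny

The transformation: keep every other character starting from the second (positions 2nd, 4th, 6th, ...), then convert every letter to lowercase.
So "wBWmjNCy" becomes "bmny".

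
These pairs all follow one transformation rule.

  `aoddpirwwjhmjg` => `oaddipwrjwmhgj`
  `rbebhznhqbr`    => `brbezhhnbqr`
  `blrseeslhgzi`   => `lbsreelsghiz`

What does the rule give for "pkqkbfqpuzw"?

kpkqfbpqzuw

The pattern: swap each adjacent pair of characters (1↔2, 3↔4, ...).
Doing the same to "pkqkbfqpuzw": "kpkqfbpqzuw".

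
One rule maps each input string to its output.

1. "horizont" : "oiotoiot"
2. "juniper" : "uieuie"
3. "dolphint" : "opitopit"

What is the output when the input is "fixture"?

itritr

What's happening: keep every other character starting from the second (positions 2nd, 4th, 6th, ...), then write the whole string twice.
For "fixture" the result is "itritr".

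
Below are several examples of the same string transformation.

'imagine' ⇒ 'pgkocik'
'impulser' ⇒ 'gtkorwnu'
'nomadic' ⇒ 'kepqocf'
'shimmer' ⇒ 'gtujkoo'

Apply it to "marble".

ngoctd

The pattern: shift every letter 2 places forward in the alphabet (wrapping around), then move the last 2 characters to the front (rotate right by 2).
On "marble": the first step gives "octdng", and the second then gives "ngoctd".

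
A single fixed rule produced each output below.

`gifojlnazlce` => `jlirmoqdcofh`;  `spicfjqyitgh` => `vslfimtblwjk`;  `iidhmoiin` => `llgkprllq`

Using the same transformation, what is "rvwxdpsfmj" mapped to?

Each output is the input with this applied: shift every letter 3 places forward in the alphabet (wrapping around).
"rvwxdpsfmj" → "uyzagsvipm".

uyzagsvipm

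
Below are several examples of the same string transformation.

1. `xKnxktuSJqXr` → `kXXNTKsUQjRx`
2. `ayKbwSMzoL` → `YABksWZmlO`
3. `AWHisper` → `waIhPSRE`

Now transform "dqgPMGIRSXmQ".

QDpGgmrixsqM

Looking at the pairs, the operation is to swap each adjacent pair of characters (1↔2, 3↔4, ...), then flip the case of every letter.
Applying both steps to "dqgPMGIRSXmQ": "qdPgGMRIXSQm", then "QDpGgmrixsqM".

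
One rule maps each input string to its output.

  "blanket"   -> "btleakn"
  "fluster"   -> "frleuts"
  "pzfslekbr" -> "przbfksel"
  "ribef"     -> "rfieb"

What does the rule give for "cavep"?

cpaev

What's happening: take characters alternately from the front and the back (1st, last, 2nd, 2nd-last, ...).
Doing the same to "cavep": "cpaev".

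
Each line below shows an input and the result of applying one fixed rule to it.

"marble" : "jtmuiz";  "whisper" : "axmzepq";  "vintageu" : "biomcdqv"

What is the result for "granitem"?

vqbmuozi

The transformation: move the first 3 characters to the end (rotate left by 3), then shift every letter 8 places forward in the alphabet (wrapping around).
Working it through for "granitem": intermediate "nitemgra", final "vqbmuozi".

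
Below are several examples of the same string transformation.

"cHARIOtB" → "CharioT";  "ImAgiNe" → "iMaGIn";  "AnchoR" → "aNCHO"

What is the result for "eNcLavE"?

The rule is to flip the case of every letter, then delete the last character.
On "eNcLavE": the first step gives "EnClAVe", and the second then gives "EnClAV".

EnClAV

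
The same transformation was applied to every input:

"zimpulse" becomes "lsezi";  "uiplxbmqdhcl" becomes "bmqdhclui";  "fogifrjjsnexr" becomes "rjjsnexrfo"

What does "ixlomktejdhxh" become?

Rule — move the first 2 characters to the end (rotate left by 2), then delete the first 3 characters.
On "ixlomktejdhxh": the first step gives "lomktejdhxhix", and the second then gives "ktejdhxhix".

ktejdhxhix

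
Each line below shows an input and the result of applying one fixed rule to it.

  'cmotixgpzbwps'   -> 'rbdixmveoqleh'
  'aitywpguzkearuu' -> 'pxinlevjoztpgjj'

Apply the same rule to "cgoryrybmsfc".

rvdgngnqbhur

The pattern: shift every letter 11 places backward in the alphabet (wrapping around).
On "cgoryrybmsfc" that produces "rvdgngnqbhur".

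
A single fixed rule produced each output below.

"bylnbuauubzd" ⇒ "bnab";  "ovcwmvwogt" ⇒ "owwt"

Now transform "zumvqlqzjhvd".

zvqh

Rule — keep one character in every 3, starting at position 1 (positions 1st, 4th, 7th, ...).
Applying that to "zumvqlqzjhvd" gives "zvqh".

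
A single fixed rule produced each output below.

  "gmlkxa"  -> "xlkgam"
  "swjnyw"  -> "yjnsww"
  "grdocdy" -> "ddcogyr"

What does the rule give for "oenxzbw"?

The transformation: take characters alternately from the front and the back (1st, last, 2nd, 2nd-last, ...), then move the first 3 characters to the end (rotate left by 3).
For "oenxzbw", step one produces "owebnzx"; step two turns that into "bnzxowe".

bnzxowe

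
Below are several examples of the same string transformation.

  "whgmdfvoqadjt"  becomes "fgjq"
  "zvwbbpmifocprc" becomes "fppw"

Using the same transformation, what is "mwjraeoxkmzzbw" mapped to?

ejkz

The pattern: keep one character in every 3, starting at position 3 (positions 3rd, 6th, 9th, ...), then sort the characters into alphabetical order.
"mwjraeoxkmzzbw" → "ejkz".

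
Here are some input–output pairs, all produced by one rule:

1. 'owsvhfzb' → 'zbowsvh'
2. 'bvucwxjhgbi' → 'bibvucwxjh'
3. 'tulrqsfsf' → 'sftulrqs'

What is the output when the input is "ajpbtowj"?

Looking at the pairs, the operation is to move the last 2 characters to the front (rotate right by 2), then delete the last character.
Applying both steps to "ajpbtowj": "wjajpbto", then "wjajpbt".

wjajpbt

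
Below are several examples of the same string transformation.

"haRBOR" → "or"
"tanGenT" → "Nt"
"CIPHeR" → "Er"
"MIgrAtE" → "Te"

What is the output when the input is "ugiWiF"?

If

The rule is to flip the case of every letter, then keep only the last 2 characters.
Doing the same to "ugiWiF": "If".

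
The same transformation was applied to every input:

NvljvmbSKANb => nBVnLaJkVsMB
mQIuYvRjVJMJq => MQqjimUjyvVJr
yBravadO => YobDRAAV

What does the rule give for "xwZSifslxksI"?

What's happening: flip the case of every letter, then take characters alternately from the front and the back (1st, last, 2nd, 2nd-last, ...).
Applying both steps to "xwZSifslxksI": "XWzsIFSLXKSi", then "XiWSzKsXILFS".

XiWSzKsXILFS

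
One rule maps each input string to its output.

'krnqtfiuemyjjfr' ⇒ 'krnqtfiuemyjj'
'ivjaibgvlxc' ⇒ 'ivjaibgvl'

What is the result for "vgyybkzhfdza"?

The pattern: delete the last 2 characters.
Doing the same to "vgyybkzhfdza": "vgyybkzhfd".

vgyybkzhfd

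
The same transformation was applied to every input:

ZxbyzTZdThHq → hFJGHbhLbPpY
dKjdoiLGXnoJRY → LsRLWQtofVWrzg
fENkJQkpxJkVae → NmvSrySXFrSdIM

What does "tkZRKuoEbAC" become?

BShzsCWmJik

The transformation: shift every letter 8 places forward in the alphabet (wrapping around), then flip the case of every letter.
On "tkZRKuoEbAC": the first step gives "bsHZScwMjIK", and the second then gives "BShzsCWmJik".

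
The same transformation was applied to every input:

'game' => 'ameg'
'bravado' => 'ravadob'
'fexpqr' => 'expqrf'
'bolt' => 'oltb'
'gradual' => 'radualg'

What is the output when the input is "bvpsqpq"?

vpsqpqb

The transformation: move the first character to the end.
For "bvpsqpq" the result is "vpsqpqb".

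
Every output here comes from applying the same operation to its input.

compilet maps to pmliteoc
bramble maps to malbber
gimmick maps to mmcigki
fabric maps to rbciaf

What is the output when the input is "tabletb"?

lbtetba

Looking at the pairs, the operation is to move the first 2 characters to the end (rotate left by 2), then swap each adjacent pair of characters (1↔2, 3↔4, ...).
On "tabletb": the first step gives "bletbta", and the second then gives "lbtetba".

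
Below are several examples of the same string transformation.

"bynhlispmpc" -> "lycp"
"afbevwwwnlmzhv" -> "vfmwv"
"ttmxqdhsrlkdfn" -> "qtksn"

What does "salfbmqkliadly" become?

Each output is the input with this applied: keep one character in every 3, starting at position 2 (positions 2nd, 5th, 8th, ...), then swap each adjacent pair of characters (1↔2, 3↔4, ...).
Applying both steps to "salfbmqkliadly": "abkay", then "baaky".

baaky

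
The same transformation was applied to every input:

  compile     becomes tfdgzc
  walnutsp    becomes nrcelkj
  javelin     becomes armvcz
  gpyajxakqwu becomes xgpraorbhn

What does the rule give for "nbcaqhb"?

Each output is the input with this applied: delete the last character, then shift every letter 9 places backward in the alphabet (wrapping around).
"nbcaqhb" → "estrhy".
(Check on "compile": → "compil" → "tfdgzc" ✓)

estrhy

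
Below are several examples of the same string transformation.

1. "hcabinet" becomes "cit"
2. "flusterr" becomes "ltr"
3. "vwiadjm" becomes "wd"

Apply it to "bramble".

rb

Looking at the pairs, the operation is to keep one character in every 3, starting at position 2 (positions 2nd, 5th, 8th, ...).
Doing the same to "bramble": "rb".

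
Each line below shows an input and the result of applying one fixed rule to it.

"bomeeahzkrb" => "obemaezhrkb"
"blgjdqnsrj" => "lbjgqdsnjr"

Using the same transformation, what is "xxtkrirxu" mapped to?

Rule — swap each adjacent pair of characters (1↔2, 3↔4, ...).
So "xxtkrirxu" becomes "xxktirxru".

xxktirxru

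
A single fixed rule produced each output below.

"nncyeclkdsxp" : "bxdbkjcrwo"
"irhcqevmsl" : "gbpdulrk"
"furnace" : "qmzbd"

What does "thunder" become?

tmcdq

In each case the input is transformed by: delete the first 2 characters, then shift every letter 1 place backward in the alphabet (wrapping around).
Applying both steps to "thunder": "under", then "tmcdq".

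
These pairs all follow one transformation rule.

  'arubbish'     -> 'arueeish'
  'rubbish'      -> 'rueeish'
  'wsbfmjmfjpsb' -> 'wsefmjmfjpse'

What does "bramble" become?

The pattern: replace every "b" with "e".
On "bramble" that produces "eramele".

eramele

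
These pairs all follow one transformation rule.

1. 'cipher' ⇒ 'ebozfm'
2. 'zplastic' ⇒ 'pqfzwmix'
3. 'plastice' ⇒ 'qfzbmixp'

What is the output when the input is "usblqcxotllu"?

What's happening: swap the front and back halves of the string, then shift every letter 3 places backward in the alphabet (wrapping around).
For "usblqcxotllu" the result is "ulqiirrpyinz".

ulqiirrpyinz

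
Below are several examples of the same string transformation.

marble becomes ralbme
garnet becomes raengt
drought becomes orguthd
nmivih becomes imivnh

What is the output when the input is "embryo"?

The pattern: move the first character to the end, then swap each adjacent pair of characters (1↔2, 3↔4, ...).
"embryo" → "mbryoe" → "bmyreo".

bmyreo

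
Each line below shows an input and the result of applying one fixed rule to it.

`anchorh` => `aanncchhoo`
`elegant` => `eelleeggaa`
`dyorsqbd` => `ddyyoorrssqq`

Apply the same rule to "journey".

The rule is to delete the last 2 characters, then double every character.
On "journey": the first step gives "journ", and the second then gives "jjoouurrnn".
(Check on "dyorsqbd": → "dyorsq" → "ddyyoorrssqq" ✓)

jjoouurrnn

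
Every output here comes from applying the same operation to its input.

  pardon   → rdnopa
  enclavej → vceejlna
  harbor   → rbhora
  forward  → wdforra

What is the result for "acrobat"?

The rule is to sort the characters into alphabetical order, then swap the first and last characters.
On "acrobat": the first step gives "aabcort", and the second then gives "tabcora".

tabcora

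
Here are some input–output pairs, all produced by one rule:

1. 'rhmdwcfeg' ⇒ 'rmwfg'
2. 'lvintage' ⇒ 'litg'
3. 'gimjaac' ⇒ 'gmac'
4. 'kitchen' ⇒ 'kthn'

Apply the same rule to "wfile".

wie

In each case the input is transformed by: keep every other character starting from the first (positions 1st, 3rd, 5th, ...).
Applying that to "wfile" gives "wie".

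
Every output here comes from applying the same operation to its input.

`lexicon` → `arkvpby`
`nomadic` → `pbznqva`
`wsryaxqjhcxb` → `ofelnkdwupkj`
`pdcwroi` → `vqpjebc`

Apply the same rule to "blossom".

zybffbo

Rule — shift every letter 13 places forward in the alphabet (wrapping around) — i.e. ROT13, then swap the first and last characters.
Starting from "blossom": after the first operation, "oybffbz"; after the second, "zybffbo".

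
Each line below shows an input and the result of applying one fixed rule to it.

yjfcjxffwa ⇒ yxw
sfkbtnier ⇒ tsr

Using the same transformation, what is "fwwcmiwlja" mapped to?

www

Each output is the input with this applied: sort the characters into reverse alphabetical order, then keep only the first 3 characters.
"fwwcmiwlja" → "wwwmljifca" → "www".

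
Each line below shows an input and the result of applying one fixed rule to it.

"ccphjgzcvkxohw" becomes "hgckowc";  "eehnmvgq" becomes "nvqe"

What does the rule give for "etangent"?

nett

In each case the input is transformed by: move the first 2 characters to the end (rotate left by 2), then keep every other character starting from the second (positions 2nd, 4th, 6th, ...).
Starting from "etangent": after the first operation, "angentet"; after the second, "nett".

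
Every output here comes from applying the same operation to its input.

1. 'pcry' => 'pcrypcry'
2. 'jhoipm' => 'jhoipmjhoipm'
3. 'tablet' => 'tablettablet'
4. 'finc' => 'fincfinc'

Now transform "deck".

Each output is the input with this applied: write the whole string twice.
So "deck" becomes "deckdeck".

deckdeck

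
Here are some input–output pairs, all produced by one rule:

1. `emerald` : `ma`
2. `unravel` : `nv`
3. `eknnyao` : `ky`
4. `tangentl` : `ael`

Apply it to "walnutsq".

Rule — keep one character in every 3, starting at position 2 (positions 2nd, 5th, 8th, ...).
On "walnutsq" that produces "auq".

auq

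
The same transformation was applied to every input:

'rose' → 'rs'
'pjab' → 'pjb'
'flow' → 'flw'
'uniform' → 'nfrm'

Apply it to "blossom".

blssm

Rule — remove every vowel.
Doing the same to "blossom": "blssm".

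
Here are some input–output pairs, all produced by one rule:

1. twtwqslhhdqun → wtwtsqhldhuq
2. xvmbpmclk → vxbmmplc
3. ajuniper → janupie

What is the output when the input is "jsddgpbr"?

What's happening: delete the last character, then swap each adjacent pair of characters (1↔2, 3↔4, ...).
Applying both steps to "jsddgpbr": "jsddgpb", then "sjddpgb".

sjddpgb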